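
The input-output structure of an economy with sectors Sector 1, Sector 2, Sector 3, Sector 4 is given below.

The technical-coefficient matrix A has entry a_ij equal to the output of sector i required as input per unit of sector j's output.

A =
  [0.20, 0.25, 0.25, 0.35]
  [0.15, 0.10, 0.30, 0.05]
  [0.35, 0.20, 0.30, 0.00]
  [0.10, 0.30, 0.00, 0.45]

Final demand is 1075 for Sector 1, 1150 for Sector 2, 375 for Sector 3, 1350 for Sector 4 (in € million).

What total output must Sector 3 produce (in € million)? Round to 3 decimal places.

I − A =
  [   0.80    -0.25    -0.25    -0.35]
  [  -0.15     0.90    -0.30    -0.05]
  [  -0.35    -0.20     0.70     0.00]
  [  -0.10    -0.30     0.00     0.55]
Compute the cofactors C_ij = (−1)^(i+j)·(3×3 minor ij) of I−A; the adjugate is their transpose:
adj(I−A) = Cᵀ =
  [ 0.303000   0.197250   0.192750   0.210750]
  [ 0.119000   0.235375   0.143375   0.097125]
  [ 0.185500   0.165875   0.314875   0.133125]
  [ 0.120000   0.164250   0.113250   0.317250]
det(I−A) = Σ_j (I−A)_1j·C_1j = (0.80)(0.303000) + (-0.25)(0.119000) + (-0.25)(0.185500) + (-0.35)(0.120000) = 0.124275
(I − A)⁻¹ = adj(I−A) / det(I−A) ≈
  [   2.4381     1.5872     1.5510     1.6958]
  [   0.9576     1.8940     1.1537     0.7815]
  [   1.4927     1.3347     2.5337     1.0712]
  [   0.9656     1.3217     0.9113     2.5528]
x = (I − A)⁻¹ d = adj(I−A)·d / det(I−A), with det(I−A) = 0.124275:
  x_1 = (0.303000·1075 + 0.197250·1150 + 0.192750·375 + 0.210750·1350) / 0.124275 = 909.35625 / 0.124275 ≈ 7317.290
  x_2 = (0.119000·1075 + 0.235375·1150 + 0.143375·375 + 0.097125·1350) / 0.124275 = 583.490625 / 0.124275 ≈ 4695.157
  x_3 = (0.185500·1075 + 0.165875·1150 + 0.314875·375 + 0.133125·1350) / 0.124275 = 687.965625 / 0.124275 ≈ 5535.833
  x_4 = (0.120000·1075 + 0.164250·1150 + 0.113250·375 + 0.317250·1350) / 0.124275 = 788.64375 / 0.124275 ≈ 6345.957

x_3 = 5535.833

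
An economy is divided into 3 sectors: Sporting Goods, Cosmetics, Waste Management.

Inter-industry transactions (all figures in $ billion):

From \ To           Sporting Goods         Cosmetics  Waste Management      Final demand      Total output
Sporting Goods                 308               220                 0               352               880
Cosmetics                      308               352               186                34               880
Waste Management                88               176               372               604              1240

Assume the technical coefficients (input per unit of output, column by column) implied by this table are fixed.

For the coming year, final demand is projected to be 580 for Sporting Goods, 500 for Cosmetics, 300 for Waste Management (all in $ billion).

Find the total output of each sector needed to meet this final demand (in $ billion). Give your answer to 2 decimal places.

x_S = 1723.87, x_C = 2162.07, x_W = 1292.57

Technical coefficients a_ij = z_ij / X_j:
  a_SS = 308/880 = 0.35, a_CS = 308/880 = 0.35, a_WS = 88/880 = 0.10
  a_SC = 220/880 = 0.25, a_CC = 352/880 = 0.40, a_WC = 176/880 = 0.20
  a_SW = 0/1240 = 0.00, a_CW = 186/1240 = 0.15, a_WW = 372/1240 = 0.30
I − A =
  [   0.65    -0.25     0.00]
  [  -0.35     0.60    -0.15]
  [  -0.10    -0.20     0.70]
Cofactors of I−A, C_ij = (−1)^(i+j)·(minor ij) (rows/columns in the sector order above):
  C_11 = (0.60)(0.70) − (-0.15)(-0.20) = 0.3900
  C_12 = −[(-0.35)(0.70) − (-0.15)(-0.10)] = 0.2600
  C_13 = (-0.35)(-0.20) − (0.60)(-0.10) = 0.1300
  C_21 = −[(-0.25)(0.70) − (0.00)(-0.20)] = 0.1750
  C_22 = (0.65)(0.70) − (0.00)(-0.10) = 0.4550
  C_23 = −[(0.65)(-0.20) − (-0.25)(-0.10)] = 0.1550
  C_31 = (-0.25)(-0.15) − (0.00)(0.60) = 0.0375
  C_32 = −[(0.65)(-0.15) − (0.00)(-0.35)] = 0.0975
  C_33 = (0.65)(0.60) − (-0.25)(-0.35) = 0.3025
det(I−A) = Σ_j (I−A)_1j·C_1j = (0.65)(0.3900) + (-0.25)(0.2600) + (0.00)(0.1300) = 0.1885
adj(I−A) = Cᵀ =
  [ 0.3900   0.1750   0.0375]
  [ 0.2600   0.4550   0.0975]
  [ 0.1300   0.1550   0.3025]
(I − A)⁻¹ = adj(I−A) / det(I−A) ≈
  [   2.0690     0.9284     0.1989]
  [   1.3793     2.4138     0.5172]
  [   0.6897     0.8223     1.6048]
x = (I − A)⁻¹ d = adj(I−A)·d / det(I−A), with det(I−A) = 0.1885:
  x_S = (0.3900·580 + 0.1750·500 + 0.0375·300) / 0.1885 = 324.95 / 0.1885 ≈ 1723.87
  x_C = (0.2600·580 + 0.4550·500 + 0.0975·300) / 0.1885 = 407.55 / 0.1885 ≈ 2162.07
  x_W = (0.1300·580 + 0.1550·500 + 0.3025·300) / 0.1885 = 243.65 / 0.1885 ≈ 1292.57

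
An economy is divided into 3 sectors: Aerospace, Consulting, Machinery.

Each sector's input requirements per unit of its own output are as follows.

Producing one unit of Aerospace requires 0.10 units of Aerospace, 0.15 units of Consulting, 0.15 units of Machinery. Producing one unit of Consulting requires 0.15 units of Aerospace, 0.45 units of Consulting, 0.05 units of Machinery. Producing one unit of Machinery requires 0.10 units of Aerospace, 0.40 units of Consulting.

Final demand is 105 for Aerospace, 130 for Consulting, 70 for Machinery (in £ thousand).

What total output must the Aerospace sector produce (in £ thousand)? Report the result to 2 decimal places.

I − A =
  [   0.90    -0.15    -0.10]
  [  -0.15     0.55    -0.40]
  [  -0.15    -0.05     1.00]
Cofactors of I−A, C_ij = (−1)^(i+j)·(minor ij) (rows/columns in the sector order above):
  C_11 = (0.55)(1.00) − (-0.40)(-0.05) = 0.5300
  C_12 = −[(-0.15)(1.00) − (-0.40)(-0.15)] = 0.2100
  C_13 = (-0.15)(-0.05) − (0.55)(-0.15) = 0.0900
  C_21 = −[(-0.15)(1.00) − (-0.10)(-0.05)] = 0.1550
  C_22 = (0.90)(1.00) − (-0.10)(-0.15) = 0.8850
  C_23 = −[(0.90)(-0.05) − (-0.15)(-0.15)] = 0.0675
  C_31 = (-0.15)(-0.40) − (-0.10)(0.55) = 0.1150
  C_32 = −[(0.90)(-0.40) − (-0.10)(-0.15)] = 0.3750
  C_33 = (0.90)(0.55) − (-0.15)(-0.15) = 0.4725
det(I−A) = Σ_j (I−A)_1j·C_1j = (0.90)(0.5300) + (-0.15)(0.2100) + (-0.10)(0.0900) = 0.4365
adj(I−A) = Cᵀ =
  [ 0.5300   0.1550   0.1150]
  [ 0.2100   0.8850   0.3750]
  [ 0.0900   0.0675   0.4725]
(I − A)⁻¹ = adj(I−A) / det(I−A) ≈
  [   1.2142     0.3551     0.2635]
  [   0.4811     2.0275     0.8591]
  [   0.2062     0.1546     1.0825]
x = (I − A)⁻¹ d = adj(I−A)·d / det(I−A), with det(I−A) = 0.4365:
  x_A = (0.5300·105 + 0.1550·130 + 0.1150·70) / 0.4365 = 83.85 / 0.4365 ≈ 192.10
  x_C = (0.2100·105 + 0.8850·130 + 0.3750·70) / 0.4365 = 163.35 / 0.4365 ≈ 374.23
  x_M = (0.0900·105 + 0.0675·130 + 0.4725·70) / 0.4365 = 51.30 / 0.4365 ≈ 117.53

x_A = 192.10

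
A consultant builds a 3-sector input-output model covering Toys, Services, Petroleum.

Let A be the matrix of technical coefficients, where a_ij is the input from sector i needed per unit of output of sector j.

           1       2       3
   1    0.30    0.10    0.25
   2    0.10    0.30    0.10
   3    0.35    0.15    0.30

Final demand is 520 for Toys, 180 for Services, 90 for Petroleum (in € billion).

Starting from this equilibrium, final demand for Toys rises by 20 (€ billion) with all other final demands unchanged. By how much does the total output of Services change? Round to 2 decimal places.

Δx_2 = 8.17

I − A =
  [   0.70    -0.10    -0.25]
  [  -0.10     0.70    -0.10]
  [  -0.35    -0.15     0.70]
Cofactors of I−A, C_ij = (−1)^(i+j)·(minor ij) (rows/columns in the sector order above):
  C_11 = (0.70)(0.70) − (-0.10)(-0.15) = 0.4750
  C_12 = −[(-0.10)(0.70) − (-0.10)(-0.35)] = 0.1050
  C_13 = (-0.10)(-0.15) − (0.70)(-0.35) = 0.2600
  C_21 = −[(-0.10)(0.70) − (-0.25)(-0.15)] = 0.1075
  C_22 = (0.70)(0.70) − (-0.25)(-0.35) = 0.4025
  C_23 = −[(0.70)(-0.15) − (-0.10)(-0.35)] = 0.1400
  C_31 = (-0.10)(-0.10) − (-0.25)(0.70) = 0.1850
  C_32 = −[(0.70)(-0.10) − (-0.25)(-0.10)] = 0.0950
  C_33 = (0.70)(0.70) − (-0.10)(-0.10) = 0.4800
det(I−A) = Σ_j (I−A)_1j·C_1j = (0.70)(0.4750) + (-0.10)(0.1050) + (-0.25)(0.2600) = 0.2570
adj(I−A) = Cᵀ =
  [ 0.4750   0.1075   0.1850]
  [ 0.1050   0.4025   0.0950]
  [ 0.2600   0.1400   0.4800]
(I − A)⁻¹ = adj(I−A) / det(I−A) ≈
  [   1.8482     0.4183     0.7198]
  [   0.4086     1.5661     0.3696]
  [   1.0117     0.5447     1.8677]
Δx = (I − A)⁻¹ Δd with Δd having +20 in the Toys component and 0 elsewhere.
So Δx_2 = L_21 · (+20), where L_21 = adj(I−A)_21 / det(I−A) = 0.1050 / 0.2570.
Δx_2 = 0.1050 × (+20) / 0.2570 = 2.10 / 0.2570 ≈ 8.17.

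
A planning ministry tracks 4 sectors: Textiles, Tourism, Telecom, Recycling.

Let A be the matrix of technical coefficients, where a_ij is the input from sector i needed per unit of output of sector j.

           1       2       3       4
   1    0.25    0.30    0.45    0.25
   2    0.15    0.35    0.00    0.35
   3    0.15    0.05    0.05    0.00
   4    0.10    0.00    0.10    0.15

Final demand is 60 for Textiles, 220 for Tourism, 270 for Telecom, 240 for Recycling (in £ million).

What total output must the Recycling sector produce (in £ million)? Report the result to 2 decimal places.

x_4 = 428.49

I − A =
  [   0.75    -0.30    -0.45    -0.25]
  [  -0.15     0.65     0.00    -0.35]
  [  -0.15    -0.05     0.95     0.00]
  [  -0.10     0.00    -0.10     0.85]
Compute the cofactors C_ij = (−1)^(i+j)·(3×3 minor ij) of I−A; the adjugate is their transpose:
adj(I−A) = Cᵀ =
  [ 0.523125   0.262625   0.275375   0.262000]
  [ 0.159625   0.520750   0.103125   0.261375]
  [ 0.091000   0.068875   0.349375   0.055125]
  [ 0.072250   0.039000   0.073500   0.373125]
det(I−A) = Σ_j (I−A)_1j·C_1j = (0.75)(0.523125) + (-0.30)(0.159625) + (-0.45)(0.091000) + (-0.25)(0.072250) = 0.28544375
(I − A)⁻¹ = adj(I−A) / det(I−A) ≈
  [   1.8327     0.9201     0.9647     0.9179]
  [   0.5592     1.8244     0.3613     0.9157]
  [   0.3188     0.2413     1.2240     0.1931]
  [   0.2531     0.1366     0.2575     1.3072]
x = (I − A)⁻¹ d = adj(I−A)·d / det(I−A), with det(I−A) = 0.28544375:
  x_1 = (0.523125·60 + 0.262625·220 + 0.275375·270 + 0.262000·240) / 0.28544375 = 226.39625 / 0.28544375 ≈ 793.14
  x_2 = (0.159625·60 + 0.520750·220 + 0.103125·270 + 0.261375·240) / 0.28544375 = 214.71625 / 0.28544375 ≈ 752.22
  x_3 = (0.091000·60 + 0.068875·220 + 0.349375·270 + 0.055125·240) / 0.28544375 = 128.17375 / 0.28544375 ≈ 449.03
  x_4 = (0.072250·60 + 0.039000·220 + 0.073500·270 + 0.373125·240) / 0.28544375 = 122.31 / 0.28544375 ≈ 428.49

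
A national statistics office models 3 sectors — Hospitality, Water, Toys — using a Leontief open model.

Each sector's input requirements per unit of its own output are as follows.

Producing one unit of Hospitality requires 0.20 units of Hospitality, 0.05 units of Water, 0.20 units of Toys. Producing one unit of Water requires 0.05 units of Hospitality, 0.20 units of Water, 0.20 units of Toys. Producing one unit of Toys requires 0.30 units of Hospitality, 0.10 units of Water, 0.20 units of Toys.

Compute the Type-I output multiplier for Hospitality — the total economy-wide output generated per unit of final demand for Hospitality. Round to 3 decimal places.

m_1 = 1.923

I − A =
  [   0.80    -0.05    -0.30]
  [  -0.05     0.80    -0.10]
  [  -0.20    -0.20     0.80]
Cofactors of I−A, C_ij = (−1)^(i+j)·(minor ij) (rows/columns in the sector order above):
  C_11 = (0.80)(0.80) − (-0.10)(-0.20) = 0.6200
  C_12 = −[(-0.05)(0.80) − (-0.10)(-0.20)] = 0.0600
  C_13 = (-0.05)(-0.20) − (0.80)(-0.20) = 0.1700
  C_21 = −[(-0.05)(0.80) − (-0.30)(-0.20)] = 0.1000
  C_22 = (0.80)(0.80) − (-0.30)(-0.20) = 0.5800
  C_23 = −[(0.80)(-0.20) − (-0.05)(-0.20)] = 0.1700
  C_31 = (-0.05)(-0.10) − (-0.30)(0.80) = 0.2450
  C_32 = −[(0.80)(-0.10) − (-0.30)(-0.05)] = 0.0950
  C_33 = (0.80)(0.80) − (-0.05)(-0.05) = 0.6375
det(I−A) = Σ_j (I−A)_1j·C_1j = (0.80)(0.6200) + (-0.05)(0.0600) + (-0.30)(0.1700) = 0.4420
adj(I−A) = Cᵀ =
  [ 0.6200   0.1000   0.2450]
  [ 0.0600   0.5800   0.0950]
  [ 0.1700   0.1700   0.6375]
(I − A)⁻¹ = adj(I−A) / det(I−A) ≈
  [   1.4027     0.2262     0.5543]
  [   0.1357     1.3122     0.2149]
  [   0.3846     0.3846     1.4423]
The output multiplier for sector j is the column-j sum of the Leontief inverse (I − A)⁻¹ = adj(I−A) / det(I−A).
Column 1 of adj(I−A): (0.6200, 0.0600, 0.1700); det(I−A) = 0.4420.
m_1 = (0.6200 + 0.0600 + 0.1700) / 0.4420 = 0.85 / 0.4420 ≈ 1.923.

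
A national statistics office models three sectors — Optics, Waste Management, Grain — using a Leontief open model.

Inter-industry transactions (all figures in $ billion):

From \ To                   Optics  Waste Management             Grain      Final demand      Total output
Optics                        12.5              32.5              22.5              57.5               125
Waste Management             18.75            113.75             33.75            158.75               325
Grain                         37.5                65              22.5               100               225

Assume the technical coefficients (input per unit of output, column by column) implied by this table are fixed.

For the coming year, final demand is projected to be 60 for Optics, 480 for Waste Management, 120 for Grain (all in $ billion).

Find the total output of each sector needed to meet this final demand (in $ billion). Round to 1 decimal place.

Technical coefficients a_ij = z_ij / X_j:
  a_OO = 12.5/125 = 0.10, a_WO = 18.75/125 = 0.15, a_GO = 37.5/125 = 0.30
  a_OW = 32.5/325 = 0.10, a_WW = 113.75/325 = 0.35, a_GW = 65/325 = 0.20
  a_OG = 22.5/225 = 0.10, a_WG = 33.75/225 = 0.15, a_GG = 22.5/225 = 0.10
I − A =
  [   0.90    -0.10    -0.10]
  [  -0.15     0.65    -0.15]
  [  -0.30    -0.20     0.90]
Cofactors of I−A, C_ij = (−1)^(i+j)·(minor ij) (rows/columns in the sector order above):
  C_11 = (0.65)(0.90) − (-0.15)(-0.20) = 0.5550
  C_12 = −[(-0.15)(0.90) − (-0.15)(-0.30)] = 0.1800
  C_13 = (-0.15)(-0.20) − (0.65)(-0.30) = 0.2250
  C_21 = −[(-0.10)(0.90) − (-0.10)(-0.20)] = 0.1100
  C_22 = (0.90)(0.90) − (-0.10)(-0.30) = 0.7800
  C_23 = −[(0.90)(-0.20) − (-0.10)(-0.30)] = 0.2100
  C_31 = (-0.10)(-0.15) − (-0.10)(0.65) = 0.0800
  C_32 = −[(0.90)(-0.15) − (-0.10)(-0.15)] = 0.1500
  C_33 = (0.90)(0.65) − (-0.10)(-0.15) = 0.5700
det(I−A) = Σ_j (I−A)_1j·C_1j = (0.90)(0.5550) + (-0.10)(0.1800) + (-0.10)(0.2250) = 0.4590
adj(I−A) = Cᵀ =
  [ 0.5550   0.1100   0.0800]
  [ 0.1800   0.7800   0.1500]
  [ 0.2250   0.2100   0.5700]
(I − A)⁻¹ = adj(I−A) / det(I−A) ≈
  [   1.2092     0.2397     0.1743]
  [   0.3922     1.6993     0.3268]
  [   0.4902     0.4575     1.2418]
x = (I − A)⁻¹ d = adj(I−A)·d / det(I−A), with det(I−A) = 0.4590:
  x_O = (0.5550·60 + 0.1100·480 + 0.0800·120) / 0.4590 = 95.70 / 0.4590 ≈ 208.5
  x_W = (0.1800·60 + 0.7800·480 + 0.1500·120) / 0.4590 = 403.20 / 0.4590 ≈ 878.4
  x_G = (0.2250·60 + 0.2100·480 + 0.5700·120) / 0.4590 = 182.70 / 0.4590 ≈ 398.0

x_O = 208.5, x_W = 878.4, x_G = 398.0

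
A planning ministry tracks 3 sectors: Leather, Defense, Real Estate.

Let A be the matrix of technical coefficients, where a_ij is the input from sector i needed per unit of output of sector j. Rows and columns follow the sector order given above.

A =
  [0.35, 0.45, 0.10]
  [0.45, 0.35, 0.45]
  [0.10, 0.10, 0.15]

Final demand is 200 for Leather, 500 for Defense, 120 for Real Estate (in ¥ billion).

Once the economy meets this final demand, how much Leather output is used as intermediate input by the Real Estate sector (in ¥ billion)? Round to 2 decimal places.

z_13 = 81.74

I − A =
  [   0.65    -0.45    -0.10]
  [  -0.45     0.65    -0.45]
  [  -0.10    -0.10     0.85]
Cofactors of I−A, C_ij = (−1)^(i+j)·(minor ij) (rows/columns in the sector order above):
  C_11 = (0.65)(0.85) − (-0.45)(-0.10) = 0.5075
  C_12 = −[(-0.45)(0.85) − (-0.45)(-0.10)] = 0.4275
  C_13 = (-0.45)(-0.10) − (0.65)(-0.10) = 0.1100
  C_21 = −[(-0.45)(0.85) − (-0.10)(-0.10)] = 0.3925
  C_22 = (0.65)(0.85) − (-0.10)(-0.10) = 0.5425
  C_23 = −[(0.65)(-0.10) − (-0.45)(-0.10)] = 0.1100
  C_31 = (-0.45)(-0.45) − (-0.10)(0.65) = 0.2675
  C_32 = −[(0.65)(-0.45) − (-0.10)(-0.45)] = 0.3375
  C_33 = (0.65)(0.65) − (-0.45)(-0.45) = 0.2200
det(I−A) = Σ_j (I−A)_1j·C_1j = (0.65)(0.5075) + (-0.45)(0.4275) + (-0.10)(0.1100) = 0.1265
adj(I−A) = Cᵀ =
  [ 0.5075   0.3925   0.2675]
  [ 0.4275   0.5425   0.3375]
  [ 0.1100   0.1100   0.2200]
(I − A)⁻¹ = adj(I−A) / det(I−A) ≈
  [   4.0119     3.1028     2.1146]
  [   3.3794     4.2885     2.6680]
  [   0.8696     0.8696     1.7391]
First solve x = (I − A)⁻¹ d = adj(I−A)·d / det(I−A); in particular x_3 = (0.1100·200 + 0.1100·500 + 0.2200·120) / 0.1265 = 103.40 / 0.1265 ≈ 817.3913.
Intermediate flow from 1 to 3: z_13 = a_13 · x_3 = 0.10 × 103.40 / 0.1265 = 10.34 / 0.1265 ≈ 81.74.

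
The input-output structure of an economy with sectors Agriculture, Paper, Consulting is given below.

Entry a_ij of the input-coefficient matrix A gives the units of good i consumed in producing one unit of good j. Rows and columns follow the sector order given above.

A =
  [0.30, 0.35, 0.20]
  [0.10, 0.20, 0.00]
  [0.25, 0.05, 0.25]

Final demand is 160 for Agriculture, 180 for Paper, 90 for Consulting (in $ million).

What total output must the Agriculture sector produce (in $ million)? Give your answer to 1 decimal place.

I − A =
  [   0.70    -0.35    -0.20]
  [  -0.10     0.80     0.00]
  [  -0.25    -0.05     0.75]
Cofactors of I−A, C_ij = (−1)^(i+j)·(minor ij) (rows/columns in the sector order above):
  C_11 = (0.80)(0.75) − (0.00)(-0.05) = 0.6000
  C_12 = −[(-0.10)(0.75) − (0.00)(-0.25)] = 0.0750
  C_13 = (-0.10)(-0.05) − (0.80)(-0.25) = 0.2050
  C_21 = −[(-0.35)(0.75) − (-0.20)(-0.05)] = 0.2725
  C_22 = (0.70)(0.75) − (-0.20)(-0.25) = 0.4750
  C_23 = −[(0.70)(-0.05) − (-0.35)(-0.25)] = 0.1225
  C_31 = (-0.35)(0.00) − (-0.20)(0.80) = 0.1600
  C_32 = −[(0.70)(0.00) − (-0.20)(-0.10)] = 0.0200
  C_33 = (0.70)(0.80) − (-0.35)(-0.10) = 0.5250
det(I−A) = Σ_j (I−A)_1j·C_1j = (0.70)(0.6000) + (-0.35)(0.0750) + (-0.20)(0.2050) = 0.35275
adj(I−A) = Cᵀ =
  [ 0.6000   0.2725   0.1600]
  [ 0.0750   0.4750   0.0200]
  [ 0.2050   0.1225   0.5250]
(I − A)⁻¹ = adj(I−A) / det(I−A) ≈
  [   1.7009     0.7725     0.4536]
  [   0.2126     1.3466     0.0567]
  [   0.5811     0.3473     1.4883]
x = (I − A)⁻¹ d = adj(I−A)·d / det(I−A), with det(I−A) = 0.35275:
  x_A = (0.6000·160 + 0.2725·180 + 0.1600·90) / 0.35275 = 159.45 / 0.35275 ≈ 452.0
  x_P = (0.0750·160 + 0.4750·180 + 0.0200·90) / 0.35275 = 99.30 / 0.35275 ≈ 281.5
  x_C = (0.2050·160 + 0.1225·180 + 0.5250·90) / 0.35275 = 102.10 / 0.35275 ≈ 289.4

x_A = 452.0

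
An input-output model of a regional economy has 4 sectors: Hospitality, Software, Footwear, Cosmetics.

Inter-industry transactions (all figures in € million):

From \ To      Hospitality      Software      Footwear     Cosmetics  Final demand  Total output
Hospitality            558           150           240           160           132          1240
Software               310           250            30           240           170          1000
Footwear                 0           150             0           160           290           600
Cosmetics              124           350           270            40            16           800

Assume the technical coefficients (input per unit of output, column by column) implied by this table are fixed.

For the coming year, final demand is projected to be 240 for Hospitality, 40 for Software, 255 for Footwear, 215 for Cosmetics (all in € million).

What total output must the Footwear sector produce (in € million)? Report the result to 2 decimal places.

x_3 = 627.14

Technical coefficients a_ij = z_ij / X_j:
  a_11 = 558/1240 = 0.45, a_21 = 310/1240 = 0.25, a_31 = 0/1240 = 0.00, a_41 = 124/1240 = 0.10
  a_12 = 150/1000 = 0.15, a_22 = 250/1000 = 0.25, a_32 = 150/1000 = 0.15, a_42 = 350/1000 = 0.35
  a_13 = 240/600 = 0.40, a_23 = 30/600 = 0.05, a_33 = 0/600 = 0.00, a_43 = 270/600 = 0.45
  a_14 = 160/800 = 0.20, a_24 = 240/800 = 0.30, a_34 = 160/800 = 0.20, a_44 = 40/800 = 0.05
I − A =
  [   0.55    -0.15    -0.40    -0.20]
  [  -0.25     0.75    -0.05    -0.30]
  [   0.00    -0.15     1.00    -0.20]
  [  -0.10    -0.35    -0.45     0.95]
Compute the cofactors C_ij = (−1)^(i+j)·(3×3 minor ij) of I−A; the adjugate is their transpose:
adj(I−A) = Cᵀ =
  [ 0.509125   0.297500   0.341375   0.273000]
  [ 0.246000   0.445000   0.228875   0.240500]
  [ 0.072625   0.116875   0.261500   0.107250]
  [ 0.178625   0.250625   0.244125   0.355875]
det(I−A) = Σ_j (I−A)_1j·C_1j = (0.55)(0.509125) + (-0.15)(0.246000) + (-0.40)(0.072625) + (-0.20)(0.178625) = 0.17834375
(I − A)⁻¹ = adj(I−A) / det(I−A) ≈
  [   2.8547     1.6681     1.9141     1.5308]
  [   1.3794     2.4952     1.2833     1.3485]
  [   0.4072     0.6553     1.4663     0.6014]
  [   1.0016     1.4053     1.3688     1.9954]
x = (I − A)⁻¹ d = adj(I−A)·d / det(I−A), with det(I−A) = 0.17834375:
  x_1 = (0.509125·240 + 0.297500·40 + 0.341375·255 + 0.273000·215) / 0.17834375 = 279.835625 / 0.17834375 ≈ 1569.08
  x_2 = (0.246000·240 + 0.445000·40 + 0.228875·255 + 0.240500·215) / 0.17834375 = 186.910625 / 0.17834375 ≈ 1048.04
  x_3 = (0.072625·240 + 0.116875·40 + 0.261500·255 + 0.107250·215) / 0.17834375 = 111.84625 / 0.17834375 ≈ 627.14
  x_4 = (0.178625·240 + 0.250625·40 + 0.244125·255 + 0.355875·215) / 0.17834375 = 191.66 / 0.17834375 ≈ 1074.67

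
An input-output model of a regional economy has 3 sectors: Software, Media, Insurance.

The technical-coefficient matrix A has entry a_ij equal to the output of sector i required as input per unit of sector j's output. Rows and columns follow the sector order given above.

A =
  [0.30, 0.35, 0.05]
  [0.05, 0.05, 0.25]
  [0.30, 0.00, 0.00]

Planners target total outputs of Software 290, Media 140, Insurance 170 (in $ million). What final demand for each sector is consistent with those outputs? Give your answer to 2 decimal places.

I − A =
  [   0.70    -0.35    -0.05]
  [  -0.05     0.95    -0.25]
  [  -0.30     0.00     1.00]
d = (I − A) x:
  d_1 = (+0.70)·290 + (-0.35)·140 + (-0.05)·170 = 145.50
  d_2 = (-0.05)·290 + (+0.95)·140 + (-0.25)·170 = 76.00
  d_3 = (-0.30)·290 + (+0.00)·140 + (+1.00)·170 = 83.00

d_1 = 145.50, d_2 = 76.00, d_3 = 83.00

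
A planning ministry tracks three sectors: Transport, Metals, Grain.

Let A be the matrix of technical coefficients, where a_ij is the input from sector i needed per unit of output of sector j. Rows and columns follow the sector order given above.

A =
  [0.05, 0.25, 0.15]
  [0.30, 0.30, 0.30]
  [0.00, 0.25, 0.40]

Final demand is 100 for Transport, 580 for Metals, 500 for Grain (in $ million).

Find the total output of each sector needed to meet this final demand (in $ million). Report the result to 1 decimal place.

I − A =
  [   0.95    -0.25    -0.15]
  [  -0.30     0.70    -0.30]
  [   0.00    -0.25     0.60]
Cofactors of I−A, C_ij = (−1)^(i+j)·(minor ij) (rows/columns in the sector order above):
  C_11 = (0.70)(0.60) − (-0.30)(-0.25) = 0.3450
  C_12 = −[(-0.30)(0.60) − (-0.30)(0.00)] = 0.1800
  C_13 = (-0.30)(-0.25) − (0.70)(0.00) = 0.0750
  C_21 = −[(-0.25)(0.60) − (-0.15)(-0.25)] = 0.1875
  C_22 = (0.95)(0.60) − (-0.15)(0.00) = 0.5700
  C_23 = −[(0.95)(-0.25) − (-0.25)(0.00)] = 0.2375
  C_31 = (-0.25)(-0.30) − (-0.15)(0.70) = 0.1800
  C_32 = −[(0.95)(-0.30) − (-0.15)(-0.30)] = 0.3300
  C_33 = (0.95)(0.70) − (-0.25)(-0.30) = 0.5900
det(I−A) = Σ_j (I−A)_1j·C_1j = (0.95)(0.3450) + (-0.25)(0.1800) + (-0.15)(0.0750) = 0.2715
adj(I−A) = Cᵀ =
  [ 0.3450   0.1875   0.1800]
  [ 0.1800   0.5700   0.3300]
  [ 0.0750   0.2375   0.5900]
(I − A)⁻¹ = adj(I−A) / det(I−A) ≈
  [   1.2707     0.6906     0.6630]
  [   0.6630     2.0994     1.2155]
  [   0.2762     0.8748     2.1731]
x = (I − A)⁻¹ d = adj(I−A)·d / det(I−A), with det(I−A) = 0.2715:
  x_T = (0.3450·100 + 0.1875·580 + 0.1800·500) / 0.2715 = 233.25 / 0.2715 ≈ 859.1
  x_M = (0.1800·100 + 0.5700·580 + 0.3300·500) / 0.2715 = 513.60 / 0.2715 ≈ 1891.7
  x_G = (0.0750·100 + 0.2375·580 + 0.5900·500) / 0.2715 = 440.25 / 0.2715 ≈ 1621.5

x_T = 859.1, x_M = 1891.7, x_G = 1621.5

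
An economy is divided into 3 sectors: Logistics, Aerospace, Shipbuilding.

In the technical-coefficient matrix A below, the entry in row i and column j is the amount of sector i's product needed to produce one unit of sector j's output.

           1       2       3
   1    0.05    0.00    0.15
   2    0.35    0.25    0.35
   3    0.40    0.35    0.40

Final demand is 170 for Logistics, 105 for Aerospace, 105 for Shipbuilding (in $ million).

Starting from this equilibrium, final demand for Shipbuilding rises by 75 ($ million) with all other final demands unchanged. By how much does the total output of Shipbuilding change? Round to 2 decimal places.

I − A =
  [   0.95     0.00    -0.15]
  [  -0.35     0.75    -0.35]
  [  -0.40    -0.35     0.60]
Cofactors of I−A, C_ij = (−1)^(i+j)·(minor ij) (rows/columns in the sector order above):
  C_11 = (0.75)(0.60) − (-0.35)(-0.35) = 0.3275
  C_12 = −[(-0.35)(0.60) − (-0.35)(-0.40)] = 0.3500
  C_13 = (-0.35)(-0.35) − (0.75)(-0.40) = 0.4225
  C_21 = −[(0.00)(0.60) − (-0.15)(-0.35)] = 0.0525
  C_22 = (0.95)(0.60) − (-0.15)(-0.40) = 0.5100
  C_23 = −[(0.95)(-0.35) − (0.00)(-0.40)] = 0.3325
  C_31 = (0.00)(-0.35) − (-0.15)(0.75) = 0.1125
  C_32 = −[(0.95)(-0.35) − (-0.15)(-0.35)] = 0.3850
  C_33 = (0.95)(0.75) − (0.00)(-0.35) = 0.7125
det(I−A) = Σ_j (I−A)_1j·C_1j = (0.95)(0.3275) + (0.00)(0.3500) + (-0.15)(0.4225) = 0.24775
adj(I−A) = Cᵀ =
  [ 0.3275   0.0525   0.1125]
  [ 0.3500   0.5100   0.3850]
  [ 0.4225   0.3325   0.7125]
(I − A)⁻¹ = adj(I−A) / det(I−A) ≈
  [   1.3219     0.2119     0.4541]
  [   1.4127     2.0585     1.5540]
  [   1.7053     1.3421     2.8759]
Δx = (I − A)⁻¹ Δd with Δd having +75 in the Shipbuilding component and 0 elsewhere.
So Δx_3 = L_33 · (+75), where L_33 = adj(I−A)_33 / det(I−A) = 0.7125 / 0.24775.
Δx_3 = 0.7125 × (+75) / 0.24775 = 53.4375 / 0.24775 ≈ 215.69.

Δx_3 = 215.69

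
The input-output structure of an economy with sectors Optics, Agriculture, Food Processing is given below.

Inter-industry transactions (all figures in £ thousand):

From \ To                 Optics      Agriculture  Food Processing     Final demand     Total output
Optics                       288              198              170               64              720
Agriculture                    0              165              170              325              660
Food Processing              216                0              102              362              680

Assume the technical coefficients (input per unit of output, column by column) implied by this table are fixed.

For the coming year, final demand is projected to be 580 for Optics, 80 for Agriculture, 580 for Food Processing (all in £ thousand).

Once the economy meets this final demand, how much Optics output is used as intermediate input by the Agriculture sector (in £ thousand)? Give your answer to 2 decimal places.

Technical coefficients a_ij = z_ij / X_j:
  a_11 = 288/720 = 0.40, a_21 = 0/720 = 0.00, a_31 = 216/720 = 0.30
  a_12 = 198/660 = 0.30, a_22 = 165/660 = 0.25, a_32 = 0/660 = 0.00
  a_13 = 170/680 = 0.25, a_23 = 170/680 = 0.25, a_33 = 102/680 = 0.15
I − A =
  [   0.60    -0.30    -0.25]
  [   0.00     0.75    -0.25]
  [  -0.30     0.00     0.85]
Cofactors of I−A, C_ij = (−1)^(i+j)·(minor ij) (rows/columns in the sector order above):
  C_11 = (0.75)(0.85) − (-0.25)(0.00) = 0.6375
  C_12 = −[(0.00)(0.85) − (-0.25)(-0.30)] = 0.0750
  C_13 = (0.00)(0.00) − (0.75)(-0.30) = 0.2250
  C_21 = −[(-0.30)(0.85) − (-0.25)(0.00)] = 0.2550
  C_22 = (0.60)(0.85) − (-0.25)(-0.30) = 0.4350
  C_23 = −[(0.60)(0.00) − (-0.30)(-0.30)] = 0.0900
  C_31 = (-0.30)(-0.25) − (-0.25)(0.75) = 0.2625
  C_32 = −[(0.60)(-0.25) − (-0.25)(0.00)] = 0.1500
  C_33 = (0.60)(0.75) − (-0.30)(0.00) = 0.4500
det(I−A) = Σ_j (I−A)_1j·C_1j = (0.60)(0.6375) + (-0.30)(0.0750) + (-0.25)(0.2250) = 0.30375
adj(I−A) = Cᵀ =
  [ 0.6375   0.2550   0.2625]
  [ 0.0750   0.4350   0.1500]
  [ 0.2250   0.0900   0.4500]
(I − A)⁻¹ = adj(I−A) / det(I−A) ≈
  [   2.0988     0.8395     0.8642]
  [   0.2469     1.4321     0.4938]
  [   0.7407     0.2963     1.4815]
First solve x = (I − A)⁻¹ d = adj(I−A)·d / det(I−A); in particular x_2 = (0.0750·580 + 0.4350·80 + 0.1500·580) / 0.30375 = 165.30 / 0.30375 ≈ 544.1975.
Intermediate flow from 1 to 2: z_12 = a_12 · x_2 = 0.30 × 165.30 / 0.30375 = 49.59 / 0.30375 ≈ 163.26.

z_12 = 163.26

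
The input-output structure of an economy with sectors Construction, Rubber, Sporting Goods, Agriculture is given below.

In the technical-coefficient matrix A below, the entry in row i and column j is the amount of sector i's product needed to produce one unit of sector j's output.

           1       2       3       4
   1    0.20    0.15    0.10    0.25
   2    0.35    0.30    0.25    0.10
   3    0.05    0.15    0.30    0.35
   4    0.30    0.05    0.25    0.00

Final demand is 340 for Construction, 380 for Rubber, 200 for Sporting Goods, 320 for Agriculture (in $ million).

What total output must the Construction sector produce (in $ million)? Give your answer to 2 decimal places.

x_1 = 1287.28

I − A =
  [   0.80    -0.15    -0.10    -0.25]
  [  -0.35     0.70    -0.25    -0.10]
  [  -0.05    -0.15     0.70    -0.35]
  [  -0.30    -0.05    -0.25     1.00]
Compute the cofactors C_ij = (−1)^(i+j)·(3×3 minor ij) of I−A; the adjugate is their transpose:
adj(I−A) = Cᵀ =
  [ 0.379625   0.126750   0.157625   0.162750]
  [ 0.275375   0.418875   0.261125   0.202125]
  [ 0.171375   0.146625   0.442125   0.212250]
  [ 0.170500   0.095625   0.170875   0.314625]
det(I−A) = Σ_j (I−A)_1j·C_1j = (0.80)(0.379625) + (-0.15)(0.275375) + (-0.10)(0.171375) + (-0.25)(0.170500) = 0.20263125
(I − A)⁻¹ = adj(I−A) / det(I−A) ≈
  [   1.8735     0.6255     0.7779     0.8032]
  [   1.3590     2.0672     1.2887     0.9975]
  [   0.8457     0.7236     2.1819     1.0475]
  [   0.8414     0.4719     0.8433     1.5527]
x = (I − A)⁻¹ d = adj(I−A)·d / det(I−A), with det(I−A) = 0.20263125:
  x_1 = (0.379625·340 + 0.126750·380 + 0.157625·200 + 0.162750·320) / 0.20263125 = 260.8425 / 0.20263125 ≈ 1287.28
  x_2 = (0.275375·340 + 0.418875·380 + 0.261125·200 + 0.202125·320) / 0.20263125 = 369.705 / 0.20263125 ≈ 1824.52
  x_3 = (0.171375·340 + 0.146625·380 + 0.442125·200 + 0.212250·320) / 0.20263125 = 270.33 / 0.20263125 ≈ 1334.10
  x_4 = (0.170500·340 + 0.095625·380 + 0.170875·200 + 0.314625·320) / 0.20263125 = 229.1625 / 0.20263125 ≈ 1130.93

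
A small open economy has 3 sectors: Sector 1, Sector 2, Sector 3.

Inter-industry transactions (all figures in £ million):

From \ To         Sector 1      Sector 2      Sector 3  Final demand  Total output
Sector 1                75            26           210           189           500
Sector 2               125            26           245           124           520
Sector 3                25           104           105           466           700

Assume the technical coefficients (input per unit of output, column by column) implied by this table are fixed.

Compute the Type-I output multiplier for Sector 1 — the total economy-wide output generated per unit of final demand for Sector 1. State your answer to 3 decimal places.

m_1 = 1.817

Technical coefficients a_ij = z_ij / X_j:
  a_11 = 75/500 = 0.15, a_21 = 125/500 = 0.25, a_31 = 25/500 = 0.05
  a_12 = 26/520 = 0.05, a_22 = 26/520 = 0.05, a_32 = 104/520 = 0.20
  a_13 = 210/700 = 0.30, a_23 = 245/700 = 0.35, a_33 = 105/700 = 0.15
I − A =
  [   0.85    -0.05    -0.30]
  [  -0.25     0.95    -0.35]
  [  -0.05    -0.20     0.85]
Cofactors of I−A, C_ij = (−1)^(i+j)·(minor ij) (rows/columns in the sector order above):
  C_11 = (0.95)(0.85) − (-0.35)(-0.20) = 0.7375
  C_12 = −[(-0.25)(0.85) − (-0.35)(-0.05)] = 0.2300
  C_13 = (-0.25)(-0.20) − (0.95)(-0.05) = 0.0975
  C_21 = −[(-0.05)(0.85) − (-0.30)(-0.20)] = 0.1025
  C_22 = (0.85)(0.85) − (-0.30)(-0.05) = 0.7075
  C_23 = −[(0.85)(-0.20) − (-0.05)(-0.05)] = 0.1725
  C_31 = (-0.05)(-0.35) − (-0.30)(0.95) = 0.3025
  C_32 = −[(0.85)(-0.35) − (-0.30)(-0.25)] = 0.3725
  C_33 = (0.85)(0.95) − (-0.05)(-0.25) = 0.7950
det(I−A) = Σ_j (I−A)_1j·C_1j = (0.85)(0.7375) + (-0.05)(0.2300) + (-0.30)(0.0975) = 0.586125
adj(I−A) = Cᵀ =
  [ 0.7375   0.1025   0.3025]
  [ 0.2300   0.7075   0.3725]
  [ 0.0975   0.1725   0.7950]
(I − A)⁻¹ = adj(I−A) / det(I−A) ≈
  [   1.2583     0.1749     0.5161]
  [   0.3924     1.2071     0.6355]
  [   0.1663     0.2943     1.3564]
The output multiplier for sector j is the column-j sum of the Leontief inverse (I − A)⁻¹ = adj(I−A) / det(I−A).
Column 1 of adj(I−A): (0.7375, 0.2300, 0.0975); det(I−A) = 0.586125.
m_1 = (0.7375 + 0.2300 + 0.0975) / 0.586125 = 1.065 / 0.586125 ≈ 1.817.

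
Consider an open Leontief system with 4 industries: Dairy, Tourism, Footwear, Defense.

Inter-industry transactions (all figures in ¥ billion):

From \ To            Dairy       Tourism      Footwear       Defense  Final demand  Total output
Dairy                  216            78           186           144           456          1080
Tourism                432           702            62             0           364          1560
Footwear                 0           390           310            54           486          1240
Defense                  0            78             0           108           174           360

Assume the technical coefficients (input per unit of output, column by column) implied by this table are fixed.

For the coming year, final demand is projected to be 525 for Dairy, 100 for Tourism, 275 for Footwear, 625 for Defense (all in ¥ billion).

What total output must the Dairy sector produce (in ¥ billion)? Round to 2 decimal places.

Technical coefficients a_ij = z_ij / X_j:
  a_11 = 216/1080 = 0.20, a_21 = 432/1080 = 0.40, a_31 = 0/1080 = 0.00, a_41 = 0/1080 = 0.00
  a_12 = 78/1560 = 0.05, a_22 = 702/1560 = 0.45, a_32 = 390/1560 = 0.25, a_42 = 78/1560 = 0.05
  a_13 = 186/1240 = 0.15, a_23 = 62/1240 = 0.05, a_33 = 310/1240 = 0.25, a_43 = 0/1240 = 0.00
  a_14 = 144/360 = 0.40, a_24 = 0/360 = 0.00, a_34 = 54/360 = 0.15, a_44 = 108/360 = 0.30
I − A =
  [   0.80    -0.05    -0.15    -0.40]
  [  -0.40     0.55    -0.05     0.00]
  [   0.00    -0.25     0.75    -0.15]
  [   0.00    -0.05     0.00     0.70]
Compute the cofactors C_ij = (−1)^(i+j)·(3×3 minor ij) of I−A; the adjugate is their transpose:
adj(I−A) = Cᵀ =
  [ 0.279625   0.068625   0.060500   0.172750]
  [ 0.210000   0.420000   0.070000   0.135000]
  [ 0.073000   0.146000   0.286000   0.103000]
  [ 0.015000   0.030000   0.005000   0.290000]
det(I−A) = Σ_j (I−A)_1j·C_1j = (0.80)(0.279625) + (-0.05)(0.210000) + (-0.15)(0.073000) + (-0.40)(0.015000) = 0.19625
(I − A)⁻¹ = adj(I−A) / det(I−A) ≈
  [   1.4248     0.3497     0.3083     0.8803]
  [   1.0701     2.1401     0.3567     0.6879]
  [   0.3720     0.7439     1.4573     0.5248]
  [   0.0764     0.1529     0.0255     1.4777]
x = (I − A)⁻¹ d = adj(I−A)·d / det(I−A), with det(I−A) = 0.19625:
  x_1 = (0.279625·525 + 0.068625·100 + 0.060500·275 + 0.172750·625) / 0.19625 = 278.271875 / 0.19625 ≈ 1417.95
  x_2 = (0.210000·525 + 0.420000·100 + 0.070000·275 + 0.135000·625) / 0.19625 = 255.875 / 0.19625 ≈ 1303.82
  x_3 = (0.073000·525 + 0.146000·100 + 0.286000·275 + 0.103000·625) / 0.19625 = 195.95 / 0.19625 ≈ 998.47
  x_4 = (0.015000·525 + 0.030000·100 + 0.005000·275 + 0.290000·625) / 0.19625 = 193.50 / 0.19625 ≈ 985.99

x_1 = 1417.95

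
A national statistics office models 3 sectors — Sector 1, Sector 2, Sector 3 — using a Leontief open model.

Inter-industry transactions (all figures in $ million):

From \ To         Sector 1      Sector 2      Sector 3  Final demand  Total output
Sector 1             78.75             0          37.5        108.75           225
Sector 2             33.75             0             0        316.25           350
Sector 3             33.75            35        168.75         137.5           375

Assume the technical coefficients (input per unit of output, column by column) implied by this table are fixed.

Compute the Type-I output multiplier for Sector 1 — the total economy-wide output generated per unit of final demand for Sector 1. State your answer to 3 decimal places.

m_1 = 2.339

Technical coefficients a_ij = z_ij / X_j:
  a_11 = 78.75/225 = 0.35, a_21 = 33.75/225 = 0.15, a_31 = 33.75/225 = 0.15
  a_12 = 0/350 = 0.00, a_22 = 0/350 = 0.00, a_32 = 35/350 = 0.10
  a_13 = 37.5/375 = 0.10, a_23 = 0/375 = 0.00, a_33 = 168.75/375 = 0.45
I − A =
  [   0.65     0.00    -0.10]
  [  -0.15     1.00     0.00]
  [  -0.15    -0.10     0.55]
Cofactors of I−A, C_ij = (−1)^(i+j)·(minor ij) (rows/columns in the sector order above):
  C_11 = (1.00)(0.55) − (0.00)(-0.10) = 0.5500
  C_12 = −[(-0.15)(0.55) − (0.00)(-0.15)] = 0.0825
  C_13 = (-0.15)(-0.10) − (1.00)(-0.15) = 0.1650
  C_21 = −[(0.00)(0.55) − (-0.10)(-0.10)] = 0.0100
  C_22 = (0.65)(0.55) − (-0.10)(-0.15) = 0.3425
  C_23 = −[(0.65)(-0.10) − (0.00)(-0.15)] = 0.0650
  C_31 = (0.00)(0.00) − (-0.10)(1.00) = 0.1000
  C_32 = −[(0.65)(0.00) − (-0.10)(-0.15)] = 0.0150
  C_33 = (0.65)(1.00) − (0.00)(-0.15) = 0.6500
det(I−A) = Σ_j (I−A)_1j·C_1j = (0.65)(0.5500) + (0.00)(0.0825) + (-0.10)(0.1650) = 0.3410
adj(I−A) = Cᵀ =
  [ 0.5500   0.0100   0.1000]
  [ 0.0825   0.3425   0.0150]
  [ 0.1650   0.0650   0.6500]
(I − A)⁻¹ = adj(I−A) / det(I−A) ≈
  [   1.6129     0.0293     0.2933]
  [   0.2419     1.0044     0.0440]
  [   0.4839     0.1906     1.9062]
The output multiplier for sector j is the column-j sum of the Leontief inverse (I − A)⁻¹ = adj(I−A) / det(I−A).
Column 1 of adj(I−A): (0.5500, 0.0825, 0.1650); det(I−A) = 0.3410.
m_1 = (0.5500 + 0.0825 + 0.1650) / 0.3410 = 0.7975 / 0.3410 ≈ 2.339.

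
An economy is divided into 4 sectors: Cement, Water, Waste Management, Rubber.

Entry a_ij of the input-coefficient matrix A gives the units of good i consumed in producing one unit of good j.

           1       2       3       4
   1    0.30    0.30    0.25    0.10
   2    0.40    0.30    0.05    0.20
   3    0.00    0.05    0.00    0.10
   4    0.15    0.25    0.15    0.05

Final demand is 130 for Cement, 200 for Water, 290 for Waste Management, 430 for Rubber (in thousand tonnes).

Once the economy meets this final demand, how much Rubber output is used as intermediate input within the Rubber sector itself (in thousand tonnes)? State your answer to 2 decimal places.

I − A =
  [   0.70    -0.30    -0.25    -0.10]
  [  -0.40     0.70    -0.05    -0.20]
  [   0.00    -0.05     1.00    -0.10]
  [  -0.15    -0.25    -0.15     0.95]
Compute the cofactors C_ij = (−1)^(i+j)·(3×3 minor ij) of I−A; the adjugate is their transpose:
adj(I−A) = Cᵀ =
  [ 0.599375   0.324375   0.188750   0.151250]
  [ 0.404750   0.635750   0.162000   0.193500]
  [ 0.041000   0.054500   0.287000   0.046000]
  [ 0.207625   0.227125   0.117750   0.363250]
det(I−A) = Σ_j (I−A)_1j·C_1j = (0.70)(0.599375) + (-0.30)(0.404750) + (-0.25)(0.041000) + (-0.10)(0.207625) = 0.267125
(I − A)⁻¹ = adj(I−A) / det(I−A) ≈
  [   2.2438     1.2143     0.7066     0.5662]
  [   1.5152     2.3800     0.6065     0.7244]
  [   0.1535     0.2040     1.0744     0.1722]
  [   0.7773     0.8503     0.4408     1.3599]
First solve x = (I − A)⁻¹ d = adj(I−A)·d / det(I−A); in particular x_4 = (0.207625·130 + 0.227125·200 + 0.117750·290 + 0.363250·430) / 0.267125 = 262.76125 / 0.267125 ≈ 983.6640.
Intermediate flow from 4 to 4: z_44 = a_44 · x_4 = 0.05 × 262.76125 / 0.267125 = 13.1380625 / 0.267125 ≈ 49.18.

z_44 = 49.18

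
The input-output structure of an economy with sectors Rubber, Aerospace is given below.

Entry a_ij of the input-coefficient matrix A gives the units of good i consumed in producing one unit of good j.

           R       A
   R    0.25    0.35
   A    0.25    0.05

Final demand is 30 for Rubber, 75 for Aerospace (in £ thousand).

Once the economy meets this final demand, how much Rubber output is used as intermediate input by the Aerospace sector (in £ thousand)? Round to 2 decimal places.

I − A =
  [   0.75    -0.35]
  [  -0.25     0.95]
det(I−A) = (0.75)(0.95) − (-0.35)(-0.25) = 0.6250
adj(I−A) = [[0.95, 0.35], [0.25, 0.75]]
(I − A)⁻¹ = adj(I−A) / det(I−A) ≈
  [   1.5200     0.5600]
  [   0.4000     1.2000]
First solve x = (I − A)⁻¹ d = adj(I−A)·d / det(I−A); in particular x_A = (0.25·30 + 0.75·75) / 0.6250 = 63.75 / 0.6250 = 102.0000.
Intermediate flow from R to A: z_RA = a_RA · x_A = 0.35 × 63.75 / 0.6250 = 22.3125 / 0.6250 = 35.70.

z_RA = 35.70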